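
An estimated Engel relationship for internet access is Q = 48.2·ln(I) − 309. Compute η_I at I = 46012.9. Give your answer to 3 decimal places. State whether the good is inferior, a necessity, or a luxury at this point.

0.231 (necessity)

At I = 46012.9: Q = 208.508.
dQ/dI = 48.2/I = 0.00104753 at this income.
η = (dQ/dI)·(I/Q) = 0.00104753 × (46012.9/208.508) = 0.231.
Since 0 < η < 1, the good is a necessity.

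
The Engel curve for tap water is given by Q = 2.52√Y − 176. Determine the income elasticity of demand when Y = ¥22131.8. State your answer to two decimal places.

At Y = 22131.8: Q = 198.894.
dQ/dY = 2.52/(2√Y) = 0.00846959 at this income.
η = (dQ/dY)·(Y/Q) = 0.00846959 × (22131.8/198.894) = 0.94.

0.94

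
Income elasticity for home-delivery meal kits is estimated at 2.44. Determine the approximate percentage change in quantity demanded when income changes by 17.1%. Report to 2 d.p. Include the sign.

41.72%

%ΔQ ≈ η × %ΔI = 2.44 × 17.1% = 41.72%.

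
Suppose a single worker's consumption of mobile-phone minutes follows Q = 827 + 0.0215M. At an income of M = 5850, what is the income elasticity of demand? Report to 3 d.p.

0.132

At M = 5850: Q = 952.775.
dQ/dM = 0.0215.
η = (dQ/dM)·(M/Q) = 0.0215 × (5850/952.775) = 0.132.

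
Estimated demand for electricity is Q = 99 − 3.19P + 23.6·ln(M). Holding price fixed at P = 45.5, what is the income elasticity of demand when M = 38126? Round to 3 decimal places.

0.116

At P = 45.5, M = 38126: Q = 202.803.
Holding P constant, ∂Q/∂M = 23.6/M = 0.000619.
η_M = (∂Q/∂M)·(M/Q) = 0.000619 × (38126/202.803) = 0.116.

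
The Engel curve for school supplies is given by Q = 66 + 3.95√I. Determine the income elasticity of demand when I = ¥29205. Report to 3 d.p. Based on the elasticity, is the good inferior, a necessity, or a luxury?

At I = 29205: Q = 741.034.
dQ/dI = 3.95/(2√I) = 0.0115568 at this income.
η = (dQ/dI)·(I/Q) = 0.0115568 × (29205/741.034) = 0.455.
Since 0 < η < 1, the good is a necessity.

0.455 (necessity)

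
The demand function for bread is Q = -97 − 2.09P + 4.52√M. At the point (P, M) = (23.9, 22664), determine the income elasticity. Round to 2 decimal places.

0.64

At P = 23.9, M = 22664: Q = 533.515.
Holding P constant, ∂Q/∂M = 4.52/(2√M) = 0.0150121.
η_M = (∂Q/∂M)·(M/Q) = 0.0150121 × (22664/533.515) = 0.64.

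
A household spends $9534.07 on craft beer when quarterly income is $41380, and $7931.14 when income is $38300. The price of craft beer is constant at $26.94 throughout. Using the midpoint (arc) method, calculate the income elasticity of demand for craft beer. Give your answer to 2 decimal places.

2.37

With a constant price, Q₁ = 9534.07/26.94 = 353.900 and Q₂ = 7931.14/26.94 = 294.400 (equivalently, work directly with expenditure since P cancels).
Midpoint %ΔQ = (7931.14 − 9534.07)/8732.61 = -0.18356; midpoint %ΔI = (38300 − 41380)/39840 = -0.07731.
η = -0.18356 / -0.07731 = 2.37.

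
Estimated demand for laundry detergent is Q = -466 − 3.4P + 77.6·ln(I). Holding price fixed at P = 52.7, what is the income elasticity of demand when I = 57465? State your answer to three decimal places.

At P = 52.7, I = 57465: Q = 205.233.
Holding P constant, ∂Q/∂I = 77.6/I = 0.00135039.
η_I = (∂Q/∂I)·(I/Q) = 0.00135039 × (57465/205.233) = 0.378.

0.378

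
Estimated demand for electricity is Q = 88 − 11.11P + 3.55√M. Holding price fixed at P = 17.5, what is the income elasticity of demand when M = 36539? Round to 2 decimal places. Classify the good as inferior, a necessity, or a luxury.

0.59 (necessity)

At P = 17.5, M = 36539: Q = 572.164.
Holding P constant, ∂Q/∂M = 3.55/(2√M) = 0.00928582.
η_M = (∂Q/∂M)·(M/Q) = 0.00928582 × (36539/572.164) = 0.59.
Since 0 < η < 1, this is a necessity.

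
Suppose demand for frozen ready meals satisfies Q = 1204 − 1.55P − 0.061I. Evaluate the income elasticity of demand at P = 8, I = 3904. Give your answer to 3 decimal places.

-0.250

At P = 8, I = 3904: Q = 953.456.
Holding P constant, ∂Q/∂I = −0.061.
η_I = (∂Q/∂I)·(I/Q) = -0.061 × (3904/953.456) = -0.250.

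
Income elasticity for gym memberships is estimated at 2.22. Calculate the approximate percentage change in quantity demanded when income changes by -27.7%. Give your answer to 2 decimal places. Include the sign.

%ΔQ ≈ η × %ΔI = 2.22 × (-27.7%) = -61.49%.

-61.49%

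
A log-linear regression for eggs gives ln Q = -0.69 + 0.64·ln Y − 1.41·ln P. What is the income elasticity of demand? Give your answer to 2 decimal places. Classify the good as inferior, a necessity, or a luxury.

In a log-linear demand, the coefficient on ln Y is the income elasticity.
So η = 0.64.
0 < η < 1 ⇒ necessity.

0.64 (necessity)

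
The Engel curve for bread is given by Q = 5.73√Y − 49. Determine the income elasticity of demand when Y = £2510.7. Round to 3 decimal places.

At Y = 2510.7: Q = 238.112.
dQ/dY = 5.73/(2√Y) = 0.0571778 at this income.
η = (dQ/dY)·(Y/Q) = 0.0571778 × (2510.7/238.112) = 0.603.

0.603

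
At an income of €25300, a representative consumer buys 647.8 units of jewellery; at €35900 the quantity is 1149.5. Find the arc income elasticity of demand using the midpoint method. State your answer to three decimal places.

1.612

ΔQ = 1149.5 − 647.8 = 501.7; midpoint Q̄ = (647.8 + 1149.5)/2 = 898.65.
ΔI = 35900 − 25300 = 10600; midpoint Ī = (25300 + 35900)/2 = 30600.
η = (ΔQ/Q̄) ÷ (ΔI/Ī) = (501.7/898.65) ÷ (10600/30600) = 1.612.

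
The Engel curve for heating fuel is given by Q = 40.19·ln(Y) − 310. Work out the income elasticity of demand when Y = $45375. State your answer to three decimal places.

At Y = 45375: Q = 120.946.
dQ/dY = 40.19/Y = 0.00088573 at this income.
η = (dQ/dY)·(Y/Q) = 0.00088573 × (45375/120.946) = 0.332.

0.332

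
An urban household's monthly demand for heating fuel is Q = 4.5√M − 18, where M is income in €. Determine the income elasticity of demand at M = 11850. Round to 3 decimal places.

At M = 11850: Q = 471.860.
dQ/dM = 4.5/(2√M) = 0.0206692 at this income.
η = (dQ/dM)·(M/Q) = 0.0206692 × (11850/471.860) = 0.519.

0.519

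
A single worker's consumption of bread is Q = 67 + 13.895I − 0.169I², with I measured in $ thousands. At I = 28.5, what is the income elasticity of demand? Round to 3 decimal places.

0.373

At I = 28.5: Q = 325.7373.
dQ/dI = 13.895 − 0.338I = 4.26200.
η = (dQ/dI)·(I/Q) = 4.26200 × (28.5/325.7373) = 0.373.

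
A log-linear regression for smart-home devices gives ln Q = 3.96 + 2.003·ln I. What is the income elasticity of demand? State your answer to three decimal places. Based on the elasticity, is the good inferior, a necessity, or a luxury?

2.003 (luxury)

In a log-linear demand, the coefficient on ln I is the income elasticity.
So η = 2.003.
η > 1 ⇒ luxury.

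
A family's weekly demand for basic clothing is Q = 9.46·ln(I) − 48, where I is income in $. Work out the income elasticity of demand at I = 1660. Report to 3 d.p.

At I = 1660: Q = 22.142.
dQ/dI = 9.46/I = 0.0056988 at this income.
η = (dQ/dI)·(I/Q) = 0.0056988 × (1660/22.142) = 0.427.

0.427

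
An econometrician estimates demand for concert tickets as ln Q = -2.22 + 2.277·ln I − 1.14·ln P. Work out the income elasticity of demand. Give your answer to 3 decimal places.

2.277

In a log-linear demand, the coefficient on ln I is the income elasticity.
So η = 2.277.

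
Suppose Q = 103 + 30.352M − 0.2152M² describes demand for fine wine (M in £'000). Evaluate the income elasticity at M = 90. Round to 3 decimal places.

-0.691

At M = 90: Q = 1091.5600.
dQ/dM = 30.352 − 0.4304M = -8.38400.
η = (dQ/dM)·(M/Q) = -8.38400 × (90/1091.5600) = -0.691.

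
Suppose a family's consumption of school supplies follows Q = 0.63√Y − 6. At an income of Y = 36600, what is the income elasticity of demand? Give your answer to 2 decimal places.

At Y = 36600: Q = 114.526.
dQ/dY = 0.63/(2√Y) = 0.00164653 at this income.
η = (dQ/dY)·(Y/Q) = 0.00164653 × (36600/114.526) = 0.53.

0.53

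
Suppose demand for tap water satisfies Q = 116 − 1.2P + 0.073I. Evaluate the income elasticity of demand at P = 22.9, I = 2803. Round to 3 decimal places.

0.698

At P = 22.9, I = 2803: Q = 293.139.
Holding P constant, ∂Q/∂I = 0.073.
η_I = (∂Q/∂I)·(I/Q) = 0.073 × (2803/293.139) = 0.698.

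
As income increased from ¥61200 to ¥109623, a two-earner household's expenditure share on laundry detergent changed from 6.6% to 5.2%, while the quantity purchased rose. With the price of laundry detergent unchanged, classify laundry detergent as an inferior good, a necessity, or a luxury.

necessity

Quantity rises but the budget share falls as income rises, so 0 < η < 1.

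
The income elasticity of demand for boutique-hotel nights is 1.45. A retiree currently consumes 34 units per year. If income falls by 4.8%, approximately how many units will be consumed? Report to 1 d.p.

31.6

%ΔQ ≈ η × %ΔI = 1.45 × (-4.8%) = -6.96%.
New Q ≈ 34 × (1 − 0.0696) = 31.6.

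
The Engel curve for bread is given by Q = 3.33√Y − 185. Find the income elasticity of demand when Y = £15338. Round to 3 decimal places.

At Y = 15338: Q = 227.409.
dQ/dY = 3.33/(2√Y) = 0.013444 at this income.
η = (dQ/dY)·(Y/Q) = 0.013444 × (15338/227.409) = 0.907.

0.907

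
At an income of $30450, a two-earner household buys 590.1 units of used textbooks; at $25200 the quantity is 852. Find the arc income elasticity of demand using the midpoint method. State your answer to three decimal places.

ΔQ = 852 − 590.1 = 261.9; midpoint Q̄ = (590.1 + 852)/2 = 721.05.
ΔI = 25200 − 30450 = -5250; midpoint Ī = (30450 + 25200)/2 = 27825.
η = (ΔQ/Q̄) ÷ (ΔI/Ī) = (261.9/721.05) ÷ (-5250/27825) = -1.925.

-1.925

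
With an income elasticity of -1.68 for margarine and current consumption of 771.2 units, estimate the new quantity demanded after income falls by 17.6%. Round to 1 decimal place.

%ΔQ ≈ η × %ΔI = -1.68 × (-17.6%) = 29.568%.
New Q ≈ 771.2 × (1 + 0.29568) = 999.2.

999.2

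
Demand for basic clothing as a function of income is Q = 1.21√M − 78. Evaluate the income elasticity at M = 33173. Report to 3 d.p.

At M = 33173: Q = 142.383.
dQ/dM = 1.21/(2√M) = 0.00332172 at this income.
η = (dQ/dM)·(M/Q) = 0.00332172 × (33173/142.383) = 0.774.

0.774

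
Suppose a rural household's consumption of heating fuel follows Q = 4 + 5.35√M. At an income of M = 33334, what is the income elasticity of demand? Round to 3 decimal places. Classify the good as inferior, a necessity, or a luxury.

0.498 (necessity)

At M = 33334: Q = 980.782.
dQ/dM = 5.35/(2√M) = 0.0146514 at this income.
η = (dQ/dM)·(M/Q) = 0.0146514 × (33334/980.782) = 0.498.
Since 0 < η < 1, the good is a necessity.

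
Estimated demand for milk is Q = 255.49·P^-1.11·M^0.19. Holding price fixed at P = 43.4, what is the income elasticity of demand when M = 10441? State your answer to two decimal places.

0.19

For a multiplicative demand Q = A·P^α·M^β, the income elasticity is β everywhere.
Here β = 0.19, so η = 0.19.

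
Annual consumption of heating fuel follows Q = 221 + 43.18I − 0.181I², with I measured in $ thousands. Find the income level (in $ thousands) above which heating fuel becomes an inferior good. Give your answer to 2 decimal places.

119.28

dQ/dI = 43.18 − 0.362I.
The good is inferior where dQ/dI < 0. Setting dQ/dI = 0 gives I = 43.18 / 0.362 = 119.28.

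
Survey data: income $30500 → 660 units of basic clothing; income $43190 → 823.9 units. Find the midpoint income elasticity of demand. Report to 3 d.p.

0.641

ΔQ = 823.9 − 660 = 163.9; midpoint Q̄ = (660 + 823.9)/2 = 741.95.
ΔI = 43190 − 30500 = 12690; midpoint Ī = (30500 + 43190)/2 = 36845.
η = (ΔQ/Q̄) ÷ (ΔI/Ī) = (163.9/741.95) ÷ (12690/36845) = 0.641.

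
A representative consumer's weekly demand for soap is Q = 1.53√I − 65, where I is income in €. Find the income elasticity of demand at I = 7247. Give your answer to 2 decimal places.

At I = 7247: Q = 65.248.
dQ/dI = 1.53/(2√I) = 0.00898633 at this income.
η = (dQ/dI)·(I/Q) = 0.00898633 × (7247/65.248) = 1.00.

1.00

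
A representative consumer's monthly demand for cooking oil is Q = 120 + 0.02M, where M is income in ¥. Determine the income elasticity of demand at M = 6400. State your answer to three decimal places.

0.516

At M = 6400: Q = 248.000.
dQ/dM = 0.02.
η = (dQ/dM)·(M/Q) = 0.02 × (6400/248.000) = 0.516.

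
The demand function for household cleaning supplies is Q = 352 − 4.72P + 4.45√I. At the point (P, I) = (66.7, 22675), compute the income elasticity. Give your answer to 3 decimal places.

At P = 66.7, I = 22675: Q = 707.267.
Holding P constant, ∂Q/∂I = 4.45/(2√I) = 0.014776.
η_I = (∂Q/∂I)·(I/Q) = 0.014776 × (22675/707.267) = 0.474.

0.474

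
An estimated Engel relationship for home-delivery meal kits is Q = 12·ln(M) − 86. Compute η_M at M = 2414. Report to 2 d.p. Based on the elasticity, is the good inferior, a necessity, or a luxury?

At M = 2414: Q = 7.468.
dQ/dM = 12/M = 0.004971 at this income.
η = (dQ/dM)·(M/Q) = 0.004971 × (2414/7.468) = 1.61.
Since η > 1, the good is a luxury.

1.61 (luxury)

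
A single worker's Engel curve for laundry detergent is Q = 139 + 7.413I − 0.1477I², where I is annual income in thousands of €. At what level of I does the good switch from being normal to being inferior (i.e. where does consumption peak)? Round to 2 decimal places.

25.09

dQ/dI = 7.413 − 0.2954I.
The good is inferior where dQ/dI < 0. Setting dQ/dI = 0 gives I = 7.413 / 0.2954 = 25.09.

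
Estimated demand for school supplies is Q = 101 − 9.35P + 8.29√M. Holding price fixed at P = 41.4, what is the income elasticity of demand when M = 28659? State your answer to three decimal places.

0.628

At P = 41.4, M = 28659: Q = 1117.322.
Holding P constant, ∂Q/∂M = 8.29/(2√M) = 0.0244847.
η_M = (∂Q/∂M)·(M/Q) = 0.0244847 × (28659/1117.322) = 0.628.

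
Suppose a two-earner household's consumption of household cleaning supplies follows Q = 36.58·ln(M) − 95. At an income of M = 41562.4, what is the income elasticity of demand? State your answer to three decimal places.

At M = 41562.4: Q = 294.027.
dQ/dM = 36.58/M = 0.000880122 at this income.
η = (dQ/dM)·(M/Q) = 0.000880122 × (41562.4/294.027) = 0.124.

0.124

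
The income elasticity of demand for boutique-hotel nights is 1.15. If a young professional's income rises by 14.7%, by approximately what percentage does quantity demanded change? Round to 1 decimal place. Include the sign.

16.9%

%ΔQ ≈ η × %ΔI = 1.15 × 14.7% = 16.9%.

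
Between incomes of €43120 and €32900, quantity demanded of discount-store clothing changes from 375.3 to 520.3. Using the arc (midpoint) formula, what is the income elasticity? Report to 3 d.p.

ΔQ = 520.3 − 375.3 = 145; midpoint Q̄ = (375.3 + 520.3)/2 = 447.8.
ΔI = 32900 − 43120 = -10220; midpoint Ī = (43120 + 32900)/2 = 38010.
η = (ΔQ/Q̄) ÷ (ΔI/Ī) = (145/447.8) ÷ (-10220/38010) = -1.204.

-1.204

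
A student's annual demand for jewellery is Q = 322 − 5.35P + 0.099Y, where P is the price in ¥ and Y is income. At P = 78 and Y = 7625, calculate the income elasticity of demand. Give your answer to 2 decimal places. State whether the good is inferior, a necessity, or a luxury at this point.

At P = 78, Y = 7625: Q = 659.575.
Holding P constant, ∂Q/∂Y = 0.099.
η_Y = (∂Q/∂Y)·(Y/Q) = 0.099 × (7625/659.575) = 1.14.
Since η > 1, this is a luxury.

1.14 (luxury)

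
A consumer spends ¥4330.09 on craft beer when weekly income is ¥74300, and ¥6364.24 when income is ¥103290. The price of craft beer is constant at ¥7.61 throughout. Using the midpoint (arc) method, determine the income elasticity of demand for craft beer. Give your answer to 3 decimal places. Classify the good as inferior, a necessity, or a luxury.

1.165 (luxury)

With a constant price, Q₁ = 4330.09/7.61 = 569.000 and Q₂ = 6364.24/7.61 = 836.300 (equivalently, work directly with expenditure since P cancels).
Midpoint %ΔQ = (6364.24 − 4330.09)/5347.17 = 0.38042; midpoint %ΔI = (103290 − 74300)/88795 = 0.32648.
η = 0.38042 / 0.32648 = 1.165.
η > 1 ⇒ luxury.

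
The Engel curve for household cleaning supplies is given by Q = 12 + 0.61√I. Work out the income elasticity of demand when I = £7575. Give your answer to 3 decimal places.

0.408

At I = 7575: Q = 65.091.
dQ/dI = 0.61/(2√I) = 0.00350436 at this income.
η = (dQ/dI)·(I/Q) = 0.00350436 × (7575/65.091) = 0.408.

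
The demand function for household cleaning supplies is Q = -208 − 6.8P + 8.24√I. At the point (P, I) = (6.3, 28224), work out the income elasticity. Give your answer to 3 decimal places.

0.611

At P = 6.3, I = 28224: Q = 1133.480.
Holding P constant, ∂Q/∂I = 8.24/(2√I) = 0.0245238.
η_I = (∂Q/∂I)·(I/Q) = 0.0245238 × (28224/1133.480) = 0.611.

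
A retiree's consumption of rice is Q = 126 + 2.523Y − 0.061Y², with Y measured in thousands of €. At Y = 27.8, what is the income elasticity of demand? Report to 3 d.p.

-0.162

At Y = 27.8: Q = 148.9962.
dQ/dY = 2.523 − 0.122Y = -0.86860.
η = (dQ/dY)·(Y/Q) = -0.86860 × (27.8/148.9962) = -0.162.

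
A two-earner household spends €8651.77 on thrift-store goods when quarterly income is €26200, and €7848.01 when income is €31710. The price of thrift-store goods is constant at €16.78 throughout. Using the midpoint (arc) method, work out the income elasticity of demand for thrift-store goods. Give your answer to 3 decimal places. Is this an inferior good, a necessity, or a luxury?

-0.512 (inferior good)

With a constant price, Q₁ = 8651.77/16.78 = 515.600 and Q₂ = 7848.01/16.78 = 467.700 (equivalently, work directly with expenditure since P cancels).
Midpoint %ΔQ = (7848.01 − 8651.77)/8249.89 = -0.09743; midpoint %ΔI = (31710 − 26200)/28955 = 0.19030.
η = -0.09743 / 0.19030 = -0.512.
η < 0 ⇒ inferior good.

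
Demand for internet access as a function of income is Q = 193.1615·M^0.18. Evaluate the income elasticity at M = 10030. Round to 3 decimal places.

0.180

For Q = A·M^β the income elasticity is constant and equal to β.
Here β = 0.18, so η = 0.180.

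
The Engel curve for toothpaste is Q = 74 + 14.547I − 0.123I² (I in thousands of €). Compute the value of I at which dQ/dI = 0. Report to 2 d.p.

59.13

dQ/dI = 14.547 − 0.246I.
The good is inferior where dQ/dI < 0. Setting dQ/dI = 0 gives I = 14.547 / 0.246 = 59.13.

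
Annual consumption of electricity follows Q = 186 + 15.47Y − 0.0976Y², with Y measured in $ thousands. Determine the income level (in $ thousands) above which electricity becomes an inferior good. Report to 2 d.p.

dQ/dY = 15.47 − 0.1952Y.
The good is inferior where dQ/dY < 0. Setting dQ/dY = 0 gives Y = 15.47 / 0.1952 = 79.25.

79.25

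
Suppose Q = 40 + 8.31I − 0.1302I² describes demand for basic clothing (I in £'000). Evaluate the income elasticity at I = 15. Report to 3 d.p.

At I = 15: Q = 135.3550.
dQ/dI = 8.31 − 0.2604I = 4.40400.
η = (dQ/dI)·(I/Q) = 4.40400 × (15/135.3550) = 0.488.

0.488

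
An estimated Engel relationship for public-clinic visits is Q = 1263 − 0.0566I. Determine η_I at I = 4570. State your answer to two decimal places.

-0.26

At I = 4570: Q = 1004.338.
dQ/dI = −0.0566.
η = (dQ/dI)·(I/Q) = -0.0566 × (4570/1004.338) = -0.26.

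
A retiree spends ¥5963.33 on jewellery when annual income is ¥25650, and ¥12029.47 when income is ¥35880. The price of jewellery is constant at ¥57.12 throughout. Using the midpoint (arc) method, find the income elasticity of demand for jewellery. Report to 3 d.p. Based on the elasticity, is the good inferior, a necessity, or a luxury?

With a constant price, Q₁ = 5963.33/57.12 = 104.400 and Q₂ = 12029.47/57.12 = 210.600 (equivalently, work directly with expenditure since P cancels).
Midpoint %ΔQ = (12029.47 − 5963.33)/8996.40 = 0.67429; midpoint %ΔI = (35880 − 25650)/30765 = 0.33252.
η = 0.67429 / 0.33252 = 2.028.
η > 1 ⇒ luxury.

2.028 (luxury)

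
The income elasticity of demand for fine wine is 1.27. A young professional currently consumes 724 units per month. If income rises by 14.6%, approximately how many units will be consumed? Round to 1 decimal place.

858.2

%ΔQ ≈ η × %ΔI = 1.27 × 14.6% = 18.542%.
New Q ≈ 724 × (1 + 0.18542) = 858.2.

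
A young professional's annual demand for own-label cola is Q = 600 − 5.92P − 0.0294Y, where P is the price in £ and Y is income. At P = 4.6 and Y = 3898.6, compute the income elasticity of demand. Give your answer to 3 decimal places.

At P = 4.6, Y = 3898.6: Q = 458.149.
Holding P constant, ∂Q/∂Y = −0.0294.
η_Y = (∂Q/∂Y)·(Y/Q) = -0.0294 × (3898.6/458.149) = -0.250.

-0.250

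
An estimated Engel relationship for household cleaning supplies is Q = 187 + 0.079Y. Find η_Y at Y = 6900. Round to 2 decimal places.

At Y = 6900: Q = 732.100.
dQ/dY = 0.079.
η = (dQ/dY)·(Y/Q) = 0.079 × (6900/732.100) = 0.74.

0.74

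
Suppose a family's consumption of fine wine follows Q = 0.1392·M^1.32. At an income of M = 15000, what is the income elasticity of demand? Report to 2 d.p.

1.32

For Q = A·M^β the income elasticity is constant and equal to β.
Here β = 1.32, so η = 1.32.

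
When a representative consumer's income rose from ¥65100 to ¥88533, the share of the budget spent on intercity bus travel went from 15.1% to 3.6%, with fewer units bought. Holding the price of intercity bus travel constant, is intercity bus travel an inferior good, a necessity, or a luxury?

inferior good

Quantity demanded falls as income rises, so η < 0.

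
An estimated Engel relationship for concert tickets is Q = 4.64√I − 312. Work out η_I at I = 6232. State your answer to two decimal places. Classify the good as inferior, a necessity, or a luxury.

At I = 6232: Q = 54.296.
dQ/dI = 4.64/(2√I) = 0.0293883 at this income.
η = (dQ/dI)·(I/Q) = 0.0293883 × (6232/54.296) = 3.37.
Since η > 1, the good is a luxury.

3.37 (luxury)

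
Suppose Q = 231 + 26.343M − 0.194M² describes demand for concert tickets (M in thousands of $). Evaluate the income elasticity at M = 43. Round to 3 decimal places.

At M = 43: Q = 1005.0430.
dQ/dM = 26.343 − 0.388M = 9.65900.
η = (dQ/dM)·(M/Q) = 9.65900 × (43/1005.0430) = 0.413.

0.413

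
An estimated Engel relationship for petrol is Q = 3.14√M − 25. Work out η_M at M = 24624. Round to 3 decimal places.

0.527

At M = 24624: Q = 467.730.
dQ/dM = 3.14/(2√M) = 0.0100051 at this income.
η = (dQ/dM)·(M/Q) = 0.0100051 × (24624/467.730) = 0.527.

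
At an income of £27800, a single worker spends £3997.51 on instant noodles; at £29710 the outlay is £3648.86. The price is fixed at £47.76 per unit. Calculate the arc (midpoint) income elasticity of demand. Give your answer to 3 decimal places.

-1.373

With a constant price, Q₁ = 3997.51/47.76 = 83.700 and Q₂ = 3648.86/47.76 = 76.400 (equivalently, work directly with expenditure since P cancels).
Midpoint %ΔQ = (3648.86 − 3997.51)/3823.19 = -0.09119; midpoint %ΔI = (29710 − 27800)/28755 = 0.06642.
η = -0.09119 / 0.06642 = -1.373.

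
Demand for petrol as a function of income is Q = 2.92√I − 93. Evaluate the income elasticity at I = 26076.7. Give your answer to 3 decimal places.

At I = 26076.7: Q = 378.530.
dQ/dI = 2.92/(2√I) = 0.00904121 at this income.
η = (dQ/dI)·(I/Q) = 0.00904121 × (26076.7/378.530) = 0.623.

0.623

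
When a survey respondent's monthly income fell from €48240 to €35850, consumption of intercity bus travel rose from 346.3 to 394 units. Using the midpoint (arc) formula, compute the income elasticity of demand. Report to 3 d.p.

ΔQ = 394 − 346.3 = 47.7; midpoint Q̄ = (346.3 + 394)/2 = 370.15.
ΔI = 35850 − 48240 = -12390; midpoint Ī = (48240 + 35850)/2 = 42045.
η = (ΔQ/Q̄) ÷ (ΔI/Ī) = (47.7/370.15) ÷ (-12390/42045) = -0.437.

-0.437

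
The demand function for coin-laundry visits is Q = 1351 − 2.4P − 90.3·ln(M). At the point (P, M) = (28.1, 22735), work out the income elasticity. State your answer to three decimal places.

At P = 28.1, M = 22735: Q = 377.701.
Holding P constant, ∂Q/∂M = -90.3/M = -0.00397185.
η_M = (∂Q/∂M)·(M/Q) = -0.00397185 × (22735/377.701) = -0.239.

-0.239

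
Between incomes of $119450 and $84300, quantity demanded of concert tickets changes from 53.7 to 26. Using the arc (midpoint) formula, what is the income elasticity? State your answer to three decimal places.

ΔQ = 26 − 53.7 = -27.7; midpoint Q̄ = (53.7 + 26)/2 = 39.85.
ΔI = 84300 − 119450 = -35150; midpoint Ī = (119450 + 84300)/2 = 101875.
η = (ΔQ/Q̄) ÷ (ΔI/Ī) = (-27.7/39.85) ÷ (-35150/101875) = 2.015.

2.015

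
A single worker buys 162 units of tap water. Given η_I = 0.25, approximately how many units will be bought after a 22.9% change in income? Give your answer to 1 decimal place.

171.3

%ΔQ ≈ η × %ΔI = 0.25 × 22.9% = 5.725%.
New Q ≈ 162 × (1 + 0.05725) = 171.3.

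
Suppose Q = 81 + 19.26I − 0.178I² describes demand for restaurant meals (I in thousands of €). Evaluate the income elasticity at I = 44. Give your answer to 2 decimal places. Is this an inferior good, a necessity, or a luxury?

0.27 (necessity)

At I = 44: Q = 583.8320.
dQ/dI = 19.26 − 0.356I = 3.59600.
η = (dQ/dI)·(I/Q) = 3.59600 × (44/583.8320) = 0.27.
0 < η < 1 ⇒ necessity.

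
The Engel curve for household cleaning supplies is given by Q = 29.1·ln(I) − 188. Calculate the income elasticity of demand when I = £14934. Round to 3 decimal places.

0.317

At I = 14934: Q = 91.692.
dQ/dI = 29.1/I = 0.00194857 at this income.
η = (dQ/dI)·(I/Q) = 0.00194857 × (14934/91.692) = 0.317.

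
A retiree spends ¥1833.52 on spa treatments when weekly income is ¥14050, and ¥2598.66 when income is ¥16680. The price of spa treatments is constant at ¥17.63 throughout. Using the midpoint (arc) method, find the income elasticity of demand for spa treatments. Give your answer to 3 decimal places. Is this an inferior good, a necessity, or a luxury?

2.017 (luxury)

With a constant price, Q₁ = 1833.52/17.63 = 104.000 and Q₂ = 2598.66/17.63 = 147.400 (equivalently, work directly with expenditure since P cancels).
Midpoint %ΔQ = (2598.66 − 1833.52)/2216.09 = 0.34527; midpoint %ΔI = (16680 − 14050)/15365 = 0.17117.
η = 0.34527 / 0.17117 = 2.017.
η > 1 ⇒ luxury.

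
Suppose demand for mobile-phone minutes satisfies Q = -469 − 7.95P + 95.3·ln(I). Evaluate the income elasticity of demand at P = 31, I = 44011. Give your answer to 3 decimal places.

0.314

At P = 31, I = 44011: Q = 303.516.
Holding P constant, ∂Q/∂I = 95.3/I = 0.00216537.
η_I = (∂Q/∂I)·(I/Q) = 0.00216537 × (44011/303.516) = 0.314.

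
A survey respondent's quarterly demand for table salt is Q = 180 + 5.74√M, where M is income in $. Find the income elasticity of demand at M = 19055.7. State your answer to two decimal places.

At M = 19055.7: Q = 972.363.
dQ/dM = 5.74/(2√M) = 0.0207907 at this income.
η = (dQ/dM)·(M/Q) = 0.0207907 × (19055.7/972.363) = 0.41.

0.41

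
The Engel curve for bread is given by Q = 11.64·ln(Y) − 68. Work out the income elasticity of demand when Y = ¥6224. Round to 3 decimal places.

At Y = 6224: Q = 33.689.
dQ/dY = 11.64/Y = 0.00187018 at this income.
η = (dQ/dY)·(Y/Q) = 0.00187018 × (6224/33.689) = 0.346.

0.346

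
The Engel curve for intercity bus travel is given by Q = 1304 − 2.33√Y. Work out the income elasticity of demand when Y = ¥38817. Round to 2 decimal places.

-0.27

At Y = 38817: Q = 844.943.
dQ/dY = -2.33/(2√Y) = -0.0059131 at this income.
η = (dQ/dY)·(Y/Q) = -0.0059131 × (38817/844.943) = -0.27.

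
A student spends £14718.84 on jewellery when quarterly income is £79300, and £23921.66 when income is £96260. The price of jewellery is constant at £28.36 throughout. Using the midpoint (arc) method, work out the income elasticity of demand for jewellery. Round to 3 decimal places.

2.465

With a constant price, Q₁ = 14718.84/28.36 = 519.000 and Q₂ = 23921.66/28.36 = 843.500 (equivalently, work directly with expenditure since P cancels).
Midpoint %ΔQ = (23921.66 − 14718.84)/19320.25 = 0.47633; midpoint %ΔI = (96260 − 79300)/87780 = 0.19321.
η = 0.47633 / 0.19321 = 2.465.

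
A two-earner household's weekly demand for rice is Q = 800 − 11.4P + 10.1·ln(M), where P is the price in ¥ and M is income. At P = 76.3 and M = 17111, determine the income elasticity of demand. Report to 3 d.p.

At P = 76.3, M = 17111: Q = 28.630.
Holding P constant, ∂Q/∂M = 10.1/M = 0.000590264.
η_M = (∂Q/∂M)·(M/Q) = 0.000590264 × (17111/28.630) = 0.353.

0.353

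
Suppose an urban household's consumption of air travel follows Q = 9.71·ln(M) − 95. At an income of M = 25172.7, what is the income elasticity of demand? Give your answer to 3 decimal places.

2.859

At M = 25172.7: Q = 3.396.
dQ/dM = 9.71/M = 0.000385735 at this income.
η = (dQ/dM)·(M/Q) = 0.000385735 × (25172.7/3.396) = 2.859.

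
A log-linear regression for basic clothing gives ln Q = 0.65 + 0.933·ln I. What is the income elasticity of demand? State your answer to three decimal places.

In a log-linear demand, the coefficient on ln I is the income elasticity.
So η = 0.933.

0.933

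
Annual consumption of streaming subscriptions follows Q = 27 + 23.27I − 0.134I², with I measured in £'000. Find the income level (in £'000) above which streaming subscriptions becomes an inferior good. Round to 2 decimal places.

dQ/dI = 23.27 − 0.268I.
The good is inferior where dQ/dI < 0. Setting dQ/dI = 0 gives I = 23.27 / 0.268 = 86.83.

86.83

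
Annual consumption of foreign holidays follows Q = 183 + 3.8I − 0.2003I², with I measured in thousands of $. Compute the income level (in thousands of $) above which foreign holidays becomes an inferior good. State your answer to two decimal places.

9.49

dQ/dI = 3.8 − 0.4006I.
The good is inferior where dQ/dI < 0. Setting dQ/dI = 0 gives I = 3.8 / 0.4006 = 9.49.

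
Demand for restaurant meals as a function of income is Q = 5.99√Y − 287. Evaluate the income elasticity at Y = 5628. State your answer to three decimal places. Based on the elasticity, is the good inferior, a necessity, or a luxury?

1.384 (luxury)

At Y = 5628: Q = 162.370.
dQ/dY = 5.99/(2√Y) = 0.0399227 at this income.
η = (dQ/dY)·(Y/Q) = 0.0399227 × (5628/162.370) = 1.384.
Since η > 1, the good is a luxury.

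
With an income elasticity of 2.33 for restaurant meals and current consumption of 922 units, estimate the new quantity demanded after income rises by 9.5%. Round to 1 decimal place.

1126.1

%ΔQ ≈ η × %ΔI = 2.33 × 9.5% = 22.135%.
New Q ≈ 922 × (1 + 0.22135) = 1126.1.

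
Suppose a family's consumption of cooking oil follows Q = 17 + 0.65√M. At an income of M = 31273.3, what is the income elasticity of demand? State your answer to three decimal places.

0.436

At M = 31273.3: Q = 131.948.
dQ/dM = 0.65/(2√M) = 0.00183779 at this income.
η = (dQ/dM)·(M/Q) = 0.00183779 × (31273.3/131.948) = 0.436.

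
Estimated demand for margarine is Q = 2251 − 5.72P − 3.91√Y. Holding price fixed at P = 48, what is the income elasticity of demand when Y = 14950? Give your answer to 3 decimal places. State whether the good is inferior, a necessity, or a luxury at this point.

At P = 48, Y = 14950: Q = 1498.364.
Holding P constant, ∂Q/∂Y = -3.91/(2√Y) = -0.0159892.
η_Y = (∂Q/∂Y)·(Y/Q) = -0.0159892 × (14950/1498.364) = -0.160.
Since η < 0, this is an inferior good.

-0.160 (inferior good)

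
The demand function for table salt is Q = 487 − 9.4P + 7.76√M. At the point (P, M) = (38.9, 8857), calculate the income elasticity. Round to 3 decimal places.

At P = 38.9, M = 8857: Q = 851.646.
Holding P constant, ∂Q/∂M = 7.76/(2√M) = 0.0412276.
η_M = (∂Q/∂M)·(M/Q) = 0.0412276 × (8857/851.646) = 0.429.

0.429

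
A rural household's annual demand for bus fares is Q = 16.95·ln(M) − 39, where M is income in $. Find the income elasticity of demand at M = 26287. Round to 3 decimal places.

At M = 26287: Q = 133.497.
dQ/dM = 16.95/M = 0.000644805 at this income.
η = (dQ/dM)·(M/Q) = 0.000644805 × (26287/133.497) = 0.127.

0.127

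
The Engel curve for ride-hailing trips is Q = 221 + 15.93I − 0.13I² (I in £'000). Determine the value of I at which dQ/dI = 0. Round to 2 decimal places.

61.27

dQ/dI = 15.93 − 0.26I.
The good is inferior where dQ/dI < 0. Setting dQ/dI = 0 gives I = 15.93 / 0.26 = 61.27.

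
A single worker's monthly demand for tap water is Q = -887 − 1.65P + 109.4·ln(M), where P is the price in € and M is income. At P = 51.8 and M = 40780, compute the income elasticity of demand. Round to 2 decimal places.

At P = 51.8, M = 40780: Q = 188.915.
Holding P constant, ∂Q/∂M = 109.4/M = 0.00268269.
η_M = (∂Q/∂M)·(M/Q) = 0.00268269 × (40780/188.915) = 0.58.

0.58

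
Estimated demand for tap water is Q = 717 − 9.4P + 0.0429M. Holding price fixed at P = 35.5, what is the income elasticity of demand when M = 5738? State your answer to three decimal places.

At P = 35.5, M = 5738: Q = 629.460.
Holding P constant, ∂Q/∂M = 0.0429.
η_M = (∂Q/∂M)·(M/Q) = 0.0429 × (5738/629.460) = 0.391.

0.391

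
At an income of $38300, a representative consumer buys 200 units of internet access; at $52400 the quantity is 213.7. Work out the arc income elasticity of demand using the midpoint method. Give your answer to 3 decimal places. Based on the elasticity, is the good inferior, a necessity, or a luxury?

0.213 (necessity)

ΔQ = 213.7 − 200 = 13.7; midpoint Q̄ = (200 + 213.7)/2 = 206.85.
ΔI = 52400 − 38300 = 14100; midpoint Ī = (38300 + 52400)/2 = 45350.
η = (ΔQ/Q̄) ÷ (ΔI/Ī) = (13.7/206.85) ÷ (14100/45350) = 0.213.
0 < η < 1 ⇒ necessity.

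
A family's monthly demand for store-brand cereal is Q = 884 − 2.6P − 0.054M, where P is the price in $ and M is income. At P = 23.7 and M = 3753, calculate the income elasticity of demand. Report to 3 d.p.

At P = 23.7, M = 3753: Q = 619.718.
Holding P constant, ∂Q/∂M = −0.054.
η_M = (∂Q/∂M)·(M/Q) = -0.054 × (3753/619.718) = -0.327.

-0.327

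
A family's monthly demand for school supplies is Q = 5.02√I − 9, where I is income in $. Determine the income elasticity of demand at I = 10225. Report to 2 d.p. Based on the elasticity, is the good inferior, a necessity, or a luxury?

At I = 10225: Q = 498.616.
dQ/dI = 5.02/(2√I) = 0.0248223 at this income.
η = (dQ/dI)·(I/Q) = 0.0248223 × (10225/498.616) = 0.51.
Since 0 < η < 1, the good is a necessity.

0.51 (necessity)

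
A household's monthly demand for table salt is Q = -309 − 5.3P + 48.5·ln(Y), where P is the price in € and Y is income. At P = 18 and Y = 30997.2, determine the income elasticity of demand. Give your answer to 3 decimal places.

At P = 18, Y = 30997.2: Q = 97.170.
Holding P constant, ∂Q/∂Y = 48.5/Y = 0.00156466.
η_Y = (∂Q/∂Y)·(Y/Q) = 0.00156466 × (30997.2/97.170) = 0.499.

0.499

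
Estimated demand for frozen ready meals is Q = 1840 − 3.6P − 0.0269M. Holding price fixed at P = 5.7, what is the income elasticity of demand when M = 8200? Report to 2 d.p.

At P = 5.7, M = 8200: Q = 1598.900.
Holding P constant, ∂Q/∂M = −0.0269.
η_M = (∂Q/∂M)·(M/Q) = -0.0269 × (8200/1598.900) = -0.14.

-0.14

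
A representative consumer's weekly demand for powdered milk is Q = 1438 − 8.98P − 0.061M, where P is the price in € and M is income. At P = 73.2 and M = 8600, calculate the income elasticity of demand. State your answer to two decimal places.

At P = 73.2, M = 8600: Q = 256.064.
Holding P constant, ∂Q/∂M = −0.061.
η_M = (∂Q/∂M)·(M/Q) = -0.061 × (8600/256.064) = -2.05.

-2.05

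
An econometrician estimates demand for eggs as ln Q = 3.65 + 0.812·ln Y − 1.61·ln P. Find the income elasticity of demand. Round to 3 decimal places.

In a log-linear demand, the coefficient on ln Y is the income elasticity.
So η = 0.812.

0.812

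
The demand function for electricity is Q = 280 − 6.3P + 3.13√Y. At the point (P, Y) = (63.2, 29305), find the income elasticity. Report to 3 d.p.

0.641

At P = 63.2, Y = 29305: Q = 417.655.
Holding P constant, ∂Q/∂Y = 3.13/(2√Y) = 0.00914205.
η_Y = (∂Q/∂Y)·(Y/Q) = 0.00914205 × (29305/417.655) = 0.641.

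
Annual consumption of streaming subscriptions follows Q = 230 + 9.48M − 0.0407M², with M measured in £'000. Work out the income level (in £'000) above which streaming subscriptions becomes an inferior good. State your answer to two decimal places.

116.46

dQ/dM = 9.48 − 0.0814M.
The good is inferior where dQ/dM < 0. Setting dQ/dM = 0 gives M = 9.48 / 0.0814 = 116.46.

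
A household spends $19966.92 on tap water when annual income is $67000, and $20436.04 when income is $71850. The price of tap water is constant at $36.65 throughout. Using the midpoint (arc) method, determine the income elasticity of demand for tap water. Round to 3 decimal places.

0.332

With a constant price, Q₁ = 19966.92/36.65 = 544.800 and Q₂ = 20436.04/36.65 = 557.600 (equivalently, work directly with expenditure since P cancels).
Midpoint %ΔQ = (20436.04 − 19966.92)/20201.48 = 0.02322; midpoint %ΔI = (71850 − 67000)/69425 = 0.06986.
η = 0.02322 / 0.06986 = 0.332.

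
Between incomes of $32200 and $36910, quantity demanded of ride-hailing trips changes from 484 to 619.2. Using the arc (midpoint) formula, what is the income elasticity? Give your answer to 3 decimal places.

1.798

ΔQ = 619.2 − 484 = 135.2; midpoint Q̄ = (484 + 619.2)/2 = 551.6.
ΔI = 36910 − 32200 = 4710; midpoint Ī = (32200 + 36910)/2 = 34555.
η = (ΔQ/Q̄) ÷ (ΔI/Ī) = (135.2/551.6) ÷ (4710/34555) = 1.798.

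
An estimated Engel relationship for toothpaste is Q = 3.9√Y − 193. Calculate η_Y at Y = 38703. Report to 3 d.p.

At Y = 38703: Q = 574.250.
dQ/dY = 3.9/(2√Y) = 0.00991202 at this income.
η = (dQ/dY)·(Y/Q) = 0.00991202 × (38703/574.250) = 0.668.

0.668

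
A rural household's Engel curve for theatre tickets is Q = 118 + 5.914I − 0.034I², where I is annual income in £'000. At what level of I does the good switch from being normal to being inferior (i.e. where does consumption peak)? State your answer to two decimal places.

dQ/dI = 5.914 − 0.068I.
The good is inferior where dQ/dI < 0. Setting dQ/dI = 0 gives I = 5.914 / 0.068 = 86.97.

86.97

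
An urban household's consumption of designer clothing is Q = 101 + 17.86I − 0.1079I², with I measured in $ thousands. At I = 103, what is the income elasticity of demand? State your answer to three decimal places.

At I = 103: Q = 795.8689.
dQ/dI = 17.86 − 0.2158I = -4.36740.
η = (dQ/dI)·(I/Q) = -4.36740 × (103/795.8689) = -0.565.

-0.565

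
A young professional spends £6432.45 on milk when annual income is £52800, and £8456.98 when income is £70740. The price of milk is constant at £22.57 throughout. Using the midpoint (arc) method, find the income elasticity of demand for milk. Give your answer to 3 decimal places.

With a constant price, Q₁ = 6432.45/22.57 = 285.000 and Q₂ = 8456.98/22.57 = 374.700 (equivalently, work directly with expenditure since P cancels).
Midpoint %ΔQ = (8456.98 − 6432.45)/7444.72 = 0.27194; midpoint %ΔI = (70740 − 52800)/61770 = 0.29043.
η = 0.27194 / 0.29043 = 0.936.

0.936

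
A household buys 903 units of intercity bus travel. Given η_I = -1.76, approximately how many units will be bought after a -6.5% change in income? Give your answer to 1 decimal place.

%ΔQ ≈ η × %ΔI = -1.76 × (-6.5%) = 11.44%.
New Q ≈ 903 × (1 + 0.1144) = 1006.3.

1006.3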